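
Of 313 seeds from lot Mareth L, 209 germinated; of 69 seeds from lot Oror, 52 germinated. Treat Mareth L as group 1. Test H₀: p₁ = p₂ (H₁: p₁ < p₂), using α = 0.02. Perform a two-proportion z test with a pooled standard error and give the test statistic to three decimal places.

z = -1.388

p̂₁ = 209/313 ≈ 0.66773, p̂₂ = 52/69 ≈ 0.75362.
Pooled p̂ = (209+52)/(313+69) = 261/382 = 0.68325.
SE = √(p̂(1−p̂)(1/n₁+1/n₂)) = √(0.68325·0.31675·0.0176876) = √(0.00382797) = 0.06187.
z = (0.66773 − 0.75362)/0.06187 = -0.08589/0.06187 = -1.388.
p-value = P(Z < -1.388) ≈ 0.0825. With α = 0.02, fail to reject H₀.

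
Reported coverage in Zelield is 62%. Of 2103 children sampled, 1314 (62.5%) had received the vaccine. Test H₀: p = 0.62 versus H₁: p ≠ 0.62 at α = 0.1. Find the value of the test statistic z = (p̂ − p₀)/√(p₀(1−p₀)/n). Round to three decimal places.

z = 0.456

p̂ = 1314/2103 ≈ 0.62482.
SE = √(p₀(1−p₀)/n) = √(0.2356/2103) = 0.01058.
z = (0.62482 − 0.62)/0.01058 = 0.00482/0.01058 = 0.456.
p-value = 2·P(Z > 0.456) ≈ 0.6487; since p > α = 0.1, fail to reject H₀.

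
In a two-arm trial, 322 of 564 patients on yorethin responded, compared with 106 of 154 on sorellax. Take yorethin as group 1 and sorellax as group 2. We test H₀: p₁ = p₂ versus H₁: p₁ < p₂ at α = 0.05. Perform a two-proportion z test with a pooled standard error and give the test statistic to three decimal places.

p̂₁ = 322/564 = 0.57092, p̂₂ = 106/154 = 0.68831.
Pooled p̂ = (322+106)/(564+154) = 428/718 = 0.59610.
SE = √(0.240765 × 0.00826656) = 0.04461.
z = (0.57092 − 0.68831)/0.04461 = -0.11739/0.04461 = -2.631.
p-value = P(Z < -2.631) ≈ 0.0043; since p < α = 0.05, reject H₀.

z = -2.631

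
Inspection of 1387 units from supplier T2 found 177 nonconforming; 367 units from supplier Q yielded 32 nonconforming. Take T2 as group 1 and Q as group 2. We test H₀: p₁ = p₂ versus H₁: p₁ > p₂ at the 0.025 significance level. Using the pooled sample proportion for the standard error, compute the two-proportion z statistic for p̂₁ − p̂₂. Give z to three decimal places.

z = 2.125

p̂₁ = 177/1387 ≈ 0.12761, p̂₂ = 32/367 ≈ 0.08719.
Pooled p̂ = (177+32)/(1387+367) = 209/1754 = 0.11916.
SE = √(p̂(1−p̂)(1/n₁+1/n₂)) = √(0.11916·0.88084·0.00344578) = √(0.000361662) = 0.01902.
z = (0.12761 − 0.08719)/0.01902 = 0.04042/0.01902 = 2.125.
p-value = P(Z > 2.125) ≈ 0.0168; since p < α = 0.025, reject H₀.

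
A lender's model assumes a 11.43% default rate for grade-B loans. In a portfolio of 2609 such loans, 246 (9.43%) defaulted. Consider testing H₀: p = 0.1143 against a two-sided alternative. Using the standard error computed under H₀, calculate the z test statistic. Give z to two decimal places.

p̂ = 246/2609 = 0.09429.
SE = √(p₀(1−p₀)/n) = √(0.10124/2609) = 0.00623.
z = (0.09429 − 0.1143)/0.00623 = -0.02001/0.00623 = -3.21.

z = -3.21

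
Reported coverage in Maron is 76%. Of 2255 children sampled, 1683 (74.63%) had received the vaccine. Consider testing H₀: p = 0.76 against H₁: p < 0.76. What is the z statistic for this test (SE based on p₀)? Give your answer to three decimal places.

z = -1.519

p̂ = 1683/2255 = 0.74634.
Standard error under H₀: √(0.76×0.24/2255) = 0.00899.
z = (0.74634 − 0.76)/0.00899 = -0.01366/0.00899 = -1.519.
p-value = P(Z < -1.519) ≈ 0.0644.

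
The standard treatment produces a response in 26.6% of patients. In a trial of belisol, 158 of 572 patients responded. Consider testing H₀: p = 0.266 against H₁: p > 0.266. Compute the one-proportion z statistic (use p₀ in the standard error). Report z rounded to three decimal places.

p̂ = 158/572 = 0.27622.
Under H₀, SE = √(0.266·0.734/572) = √(0.000341336) = 0.01848.
z = (0.27622 − 0.266)/0.01848 = 0.01022/0.01848 = 0.553.

z = 0.553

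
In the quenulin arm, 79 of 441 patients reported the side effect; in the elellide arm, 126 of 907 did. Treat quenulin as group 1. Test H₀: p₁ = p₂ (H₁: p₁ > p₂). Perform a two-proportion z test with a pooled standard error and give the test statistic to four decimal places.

p̂₁ = 79/441 = 0.179138, p̂₂ = 126/907 = 0.138920.
Pooled p̂ = (79+126)/(441+907) = 205/1348 = 0.152077.
SE = √(0.12895 × 0.00337011) = 0.020846.
z = (0.179138 − 0.138920)/0.020846 = 0.040218/0.020846 = 1.9293.

z = 1.9293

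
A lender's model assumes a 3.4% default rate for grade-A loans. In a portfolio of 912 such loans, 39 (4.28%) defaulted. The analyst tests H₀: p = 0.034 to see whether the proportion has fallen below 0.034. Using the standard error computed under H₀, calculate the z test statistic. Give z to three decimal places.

z = 1.460

p̂ = 39/912 ≈ 0.04276.
Standard error under H₀: √(0.034×0.966/912) = 0.00600.
z = (0.04276 − 0.034)/0.00600 = 0.00876/0.00600 = 1.460.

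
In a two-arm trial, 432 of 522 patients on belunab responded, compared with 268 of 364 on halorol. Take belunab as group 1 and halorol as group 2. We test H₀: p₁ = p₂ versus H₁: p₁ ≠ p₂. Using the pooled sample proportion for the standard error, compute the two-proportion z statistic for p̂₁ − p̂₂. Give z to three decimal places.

z = 3.284

p̂₁ = 432/522 ≈ 0.82759, p̂₂ = 268/364 ≈ 0.73626.
Pooled p̂ = (432+268)/(522+364) = 700/886 = 0.79007.
SE = √(0.165861 × 0.00466296) = 0.02781.
z = (0.82759 − 0.73626)/0.02781 = 0.09133/0.02781 = 3.284.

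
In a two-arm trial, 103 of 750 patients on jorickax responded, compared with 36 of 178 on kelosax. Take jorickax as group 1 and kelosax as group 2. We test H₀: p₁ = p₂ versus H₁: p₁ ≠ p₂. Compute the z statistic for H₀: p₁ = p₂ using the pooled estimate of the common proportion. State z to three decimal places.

p̂₁ = 103/750 ≈ 0.13733, p̂₂ = 36/178 ≈ 0.20225.
Pooled p̂ = (103+36)/(750+178) = 139/928 = 0.14978.
SE = √(0.127349 × 0.00695131) = 0.02975.
z = (0.13733 − 0.20225)/0.02975 = -0.06492/0.02975 = -2.182.

z = -2.182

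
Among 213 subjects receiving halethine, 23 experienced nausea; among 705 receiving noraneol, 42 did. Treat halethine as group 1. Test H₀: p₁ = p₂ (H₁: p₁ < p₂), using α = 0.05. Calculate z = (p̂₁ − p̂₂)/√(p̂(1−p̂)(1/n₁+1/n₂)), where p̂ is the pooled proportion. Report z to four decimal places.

p̂₁ = 23/213 = 0.107981, p̂₂ = 42/705 = 0.059574.
Pooled p̂ = (23+42)/(213+705) = 65/918 = 0.070806.
SE = √(p̂(1−p̂)(1/n₁+1/n₂)) = √(0.070806·0.929194·0.00611328) = √(0.000402208) = 0.020055.
z = (0.107981 − 0.059574)/0.020055 = 0.048407/0.020055 = 2.4137.
p-value = P(Z < 2.414) ≈ 0.9921. With α = 0.05, fail to reject H₀.

z = 2.4137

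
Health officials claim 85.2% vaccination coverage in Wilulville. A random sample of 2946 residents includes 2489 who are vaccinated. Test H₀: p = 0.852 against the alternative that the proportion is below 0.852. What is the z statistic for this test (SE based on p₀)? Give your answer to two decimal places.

p̂ = 2489/2946 = 0.8449.
Standard error under H₀: √(0.852×0.148/2946) = 0.0065.
z = (0.8449 − 0.852)/0.0065 = -0.0071/0.0065 = -1.09.

z = -1.09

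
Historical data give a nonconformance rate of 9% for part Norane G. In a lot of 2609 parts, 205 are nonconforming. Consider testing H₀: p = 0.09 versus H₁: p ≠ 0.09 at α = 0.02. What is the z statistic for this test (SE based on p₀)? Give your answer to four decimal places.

p̂ = 205/2609 = 0.078574.
Standard error under H₀: √(0.09×0.91/2609) = 0.005603.
z = (0.078574 − 0.09)/0.005603 = -0.011426/0.005603 = -2.0393.
p-value = 2·P(Z > 2.039) ≈ 0.0414. With α = 0.02, fail to reject H₀.

z = -2.0393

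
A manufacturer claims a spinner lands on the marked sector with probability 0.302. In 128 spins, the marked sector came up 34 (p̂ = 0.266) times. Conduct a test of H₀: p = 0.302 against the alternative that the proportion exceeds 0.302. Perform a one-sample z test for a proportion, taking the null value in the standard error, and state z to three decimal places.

p̂ = 34/128 = 0.265625.
Standard error under H₀: √(0.302×0.698/128) = 0.040581.
z = (0.265625 − 0.302)/0.040581 = -0.036375/0.040581 = -0.896.

z = -0.896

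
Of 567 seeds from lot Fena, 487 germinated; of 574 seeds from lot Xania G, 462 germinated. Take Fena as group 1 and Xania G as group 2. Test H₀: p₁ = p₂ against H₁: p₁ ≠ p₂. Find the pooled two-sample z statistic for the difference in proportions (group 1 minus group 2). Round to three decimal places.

z = 2.439

p̂₁ = 487/567 ≈ 0.85891, p̂₂ = 462/574 ≈ 0.80488.
Pooled p̂ = (487+462)/(567+574) = 949/1141 = 0.83173.
SE = √(0.139957 × 0.00350583) = 0.02215.
z = (0.85891 − 0.80488)/0.02215 = 0.05403/0.02215 = 2.439.
p-value = 2·P(Z > 2.439) ≈ 0.0147.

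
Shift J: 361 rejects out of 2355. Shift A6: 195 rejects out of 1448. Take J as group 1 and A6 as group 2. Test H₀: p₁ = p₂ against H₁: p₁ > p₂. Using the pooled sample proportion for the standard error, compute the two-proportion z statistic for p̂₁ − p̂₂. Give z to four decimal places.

p̂₁ = 361/2355 ≈ 0.153291, p̂₂ = 195/1448 ≈ 0.134669.
Pooled p̂ = (361+195)/(2355+1448) = 556/3803 = 0.146200.
SE = √(p̂(1−p̂)(1/n₁+1/n₂)) = √(0.146200·0.853800·0.00111524) = √(0.00013921) = 0.011799.
z = (0.153291 − 0.134669)/0.011799 = 0.018622/0.011799 = 1.5783.

z = 1.5783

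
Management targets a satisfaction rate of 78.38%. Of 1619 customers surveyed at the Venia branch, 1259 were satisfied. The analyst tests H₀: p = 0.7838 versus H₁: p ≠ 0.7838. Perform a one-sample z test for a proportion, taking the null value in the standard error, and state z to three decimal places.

p̂ = 1259/1619 ≈ 0.77764.
SE = √(p₀(1−p₀)/n) = √(0.16946/1619) = 0.01023.
z = (0.77764 − 0.7838)/0.01023 = -0.00616/0.01023 = -0.602.

z = -0.602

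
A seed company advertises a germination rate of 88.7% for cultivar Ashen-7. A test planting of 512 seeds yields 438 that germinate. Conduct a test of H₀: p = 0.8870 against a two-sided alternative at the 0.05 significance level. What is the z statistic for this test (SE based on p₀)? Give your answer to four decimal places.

p̂ = 438/512 = 0.8554688.
Under H₀, SE = √(0.887·0.113/512) = √(0.000195764) = 0.0139916.
z = (0.8554688 − 0.887)/0.0139916 = -0.0315312/0.0139916 = -2.2536.
p-value = 2·P(Z > 2.254) ≈ 0.0242. With α = 0.05, reject H₀.

z = -2.2536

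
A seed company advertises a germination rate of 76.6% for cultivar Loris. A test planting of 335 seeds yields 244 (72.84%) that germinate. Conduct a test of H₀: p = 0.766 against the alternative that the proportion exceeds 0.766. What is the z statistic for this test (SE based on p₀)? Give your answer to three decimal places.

z = -1.627

p̂ = 244/335 ≈ 0.72836.
Under H₀, SE = √(0.766·0.234/335) = √(0.000535057) = 0.02313.
z = (0.72836 − 0.766)/0.02313 = -0.03764/0.02313 = -1.627.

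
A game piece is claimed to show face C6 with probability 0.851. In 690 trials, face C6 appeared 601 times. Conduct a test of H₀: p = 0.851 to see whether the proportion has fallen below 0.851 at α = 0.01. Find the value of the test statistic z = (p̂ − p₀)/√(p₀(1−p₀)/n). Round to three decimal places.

z = 1.476

p̂ = 601/690 = 0.87101.
Standard error under H₀: √(0.851×0.149/690) = 0.01356.
z = (0.87101 − 0.851)/0.01356 = 0.02001/0.01356 = 1.476.
p-value = P(Z < 1.476) ≈ 0.9301. With α = 0.01, fail to reject H₀.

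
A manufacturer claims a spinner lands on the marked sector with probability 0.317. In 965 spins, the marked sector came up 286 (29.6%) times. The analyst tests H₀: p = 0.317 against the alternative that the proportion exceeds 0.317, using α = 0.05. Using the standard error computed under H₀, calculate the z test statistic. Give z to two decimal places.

p̂ = 286/965 ≈ 0.29637.
Standard error under H₀: √(0.317×0.683/965) = 0.01498.
z = (0.29637 − 0.317)/0.01498 = -0.02063/0.01498 = -1.38.
p-value = P(Z > -1.377) ≈ 0.9158, so at α = 0.05 we fail to reject H₀.

z = -1.38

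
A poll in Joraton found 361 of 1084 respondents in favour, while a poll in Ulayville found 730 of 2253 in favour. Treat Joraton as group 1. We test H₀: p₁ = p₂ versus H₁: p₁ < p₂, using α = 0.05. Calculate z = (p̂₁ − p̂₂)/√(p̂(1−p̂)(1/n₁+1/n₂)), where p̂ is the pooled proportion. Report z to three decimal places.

p̂₁ = 361/1084 ≈ 0.33303, p̂₂ = 730/2253 ≈ 0.32401.
Pooled p̂ = (361+730)/(1084+2253) = 1091/3337 = 0.32694.
SE = √(p̂(1−p̂)(1/n₁+1/n₂)) = √(0.32694·0.67306·0.00136636) = √(0.000300668) = 0.01734.
z = (0.33303 − 0.32401)/0.01734 = 0.00902/0.01734 = 0.520.
p-value = P(Z < 0.520) ≈ 0.6984, so at α = 0.05 we fail to reject H₀.

z = 0.520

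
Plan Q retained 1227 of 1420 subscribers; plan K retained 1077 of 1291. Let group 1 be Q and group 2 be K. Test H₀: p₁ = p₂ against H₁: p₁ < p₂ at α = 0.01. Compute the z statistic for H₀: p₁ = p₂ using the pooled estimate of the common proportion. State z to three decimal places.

p̂₁ = 1227/1420 = 0.864085, p̂₂ = 1077/1291 = 0.834237.
Pooled p̂ = (1227+1077)/(1420+1291) = 2304/2711 = 0.849871.
SE = √(0.12759 × 0.00147882) = 0.013736.
z = (0.864085 − 0.834237)/0.013736 = 0.029848/0.013736 = 2.173.
p-value = P(Z < 2.173) ≈ 0.9851, so at α = 0.01 we fail to reject H₀.

z = 2.173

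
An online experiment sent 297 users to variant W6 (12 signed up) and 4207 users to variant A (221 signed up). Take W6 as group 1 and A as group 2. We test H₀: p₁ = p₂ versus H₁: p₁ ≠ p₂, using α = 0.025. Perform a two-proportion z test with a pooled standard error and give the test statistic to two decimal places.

p̂₁ = 12/297 ≈ 0.0404, p̂₂ = 221/4207 ≈ 0.0525.
Pooled p̂ = (12+221)/(297+4207) = 233/4504 = 0.0517.
SE = √(p̂(1−p̂)(1/n₁+1/n₂)) = √(0.0517·0.9483·0.0036047) = √(0.000176831) = 0.0133.
z = (0.0404 − 0.0525)/0.0133 = -0.0121/0.0133 = -0.91.
p-value = 2·P(Z > 0.912) ≈ 0.3618. With α = 0.025, fail to reject H₀.

z = -0.91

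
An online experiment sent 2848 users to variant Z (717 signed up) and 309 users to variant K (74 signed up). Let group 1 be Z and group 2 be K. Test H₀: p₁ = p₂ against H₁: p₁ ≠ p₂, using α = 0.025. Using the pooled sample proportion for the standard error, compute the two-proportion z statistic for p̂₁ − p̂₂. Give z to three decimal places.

p̂₁ = 717/2848 = 0.25176, p̂₂ = 74/309 = 0.23948.
Pooled p̂ = (717+74)/(2848+309) = 791/3157 = 0.25055.
SE = √(0.187777 × 0.00358737) = 0.02595.
z = (0.25176 − 0.23948)/0.02595 = 0.01228/0.02595 = 0.473.
Two-sided p-value ≈ 2·Φ(−0.473) = 0.6363. With α = 0.025, fail to reject H₀.

z = 0.473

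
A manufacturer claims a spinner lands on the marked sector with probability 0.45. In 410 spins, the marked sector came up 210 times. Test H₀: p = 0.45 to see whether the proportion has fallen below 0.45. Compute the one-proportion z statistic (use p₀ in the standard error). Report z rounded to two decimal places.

p̂ = 210/410 ≈ 0.5122.
Under H₀, SE = √(0.45·0.55/410) = √(0.000603659) = 0.0246.
z = (0.5122 − 0.45)/0.0246 = 0.0622/0.0246 = 2.53.
p-value = P(Z < 2.531) ≈ 0.9943.

z = 2.53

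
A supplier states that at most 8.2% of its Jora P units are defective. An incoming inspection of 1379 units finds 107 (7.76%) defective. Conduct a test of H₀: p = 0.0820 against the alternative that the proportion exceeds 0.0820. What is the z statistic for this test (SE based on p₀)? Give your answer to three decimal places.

p̂ = 107/1379 = 0.07759.
Under H₀, SE = √(0.082·0.918/1379) = √(5.45874e-05) = 0.00739.
z = (0.07759 − 0.082)/0.00739 = -0.00441/0.00739 = -0.597.
p-value = P(Z > -0.597) ≈ 0.7246.

z = -0.597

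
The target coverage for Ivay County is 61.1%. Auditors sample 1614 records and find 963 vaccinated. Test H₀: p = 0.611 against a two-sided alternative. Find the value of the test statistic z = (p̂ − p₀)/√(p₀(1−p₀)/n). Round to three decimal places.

p̂ = 963/1614 = 0.59665.
Standard error under H₀: √(0.611×0.389/1614) = 0.01214.
z = (0.59665 − 0.611)/0.01214 = -0.01435/0.01214 = -1.182.
p-value = 2·P(Z > 1.182) ≈ 0.2371.

z = -1.182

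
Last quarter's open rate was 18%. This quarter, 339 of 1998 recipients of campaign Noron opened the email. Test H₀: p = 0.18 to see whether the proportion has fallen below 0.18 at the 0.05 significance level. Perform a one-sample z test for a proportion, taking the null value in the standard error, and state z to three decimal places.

z = -1.202

p̂ = 339/1998 ≈ 0.169670.
Standard error under H₀: √(0.18×0.82/1998) = 0.008595.
z = (0.169670 − 0.18)/0.008595 = -0.010330/0.008595 = -1.202.
p-value = P(Z < -1.202) ≈ 0.1147, so at α = 0.05 we fail to reject H₀.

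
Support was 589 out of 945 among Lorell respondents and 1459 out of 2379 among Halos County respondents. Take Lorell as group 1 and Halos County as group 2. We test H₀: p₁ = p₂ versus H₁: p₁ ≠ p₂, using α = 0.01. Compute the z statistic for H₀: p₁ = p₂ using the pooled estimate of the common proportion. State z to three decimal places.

p̂₁ = 589/945 ≈ 0.62328, p̂₂ = 1459/2379 ≈ 0.61328.
Pooled p̂ = (589+1459)/(945+2379) = 2048/3324 = 0.61613.
SE = √(p̂(1−p̂)(1/n₁+1/n₂)) = √(0.61613·0.38387·0.00147855) = √(0.000349698) = 0.01870.
z = (0.62328 − 0.61328)/0.01870 = 0.01000/0.01870 = 0.535.
p-value = 2·P(Z > 0.535) ≈ 0.5929; since p > α = 0.01, fail to reject H₀.

z = 0.535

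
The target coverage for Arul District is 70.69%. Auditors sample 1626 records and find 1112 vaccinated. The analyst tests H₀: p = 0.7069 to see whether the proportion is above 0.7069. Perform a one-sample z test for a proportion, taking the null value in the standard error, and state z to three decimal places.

p̂ = 1112/1626 = 0.683887.
Standard error under H₀: √(0.7069×0.2931/1626) = 0.011288.
z = (0.683887 − 0.7069)/0.011288 = -0.023013/0.011288 = -2.039.

z = -2.039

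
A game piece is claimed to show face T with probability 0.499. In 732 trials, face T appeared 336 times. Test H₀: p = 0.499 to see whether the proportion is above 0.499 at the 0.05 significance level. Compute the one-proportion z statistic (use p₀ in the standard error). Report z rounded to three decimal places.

p̂ = 336/732 = 0.459016.
Under H₀, SE = √(0.499·0.501/732) = √(0.000341529) = 0.018480.
z = (0.459016 − 0.499)/0.018480 = -0.039984/0.018480 = -2.164.
p-value = P(Z > -2.164) ≈ 0.9848; since p > α = 0.05, fail to reject H₀.

z = -2.164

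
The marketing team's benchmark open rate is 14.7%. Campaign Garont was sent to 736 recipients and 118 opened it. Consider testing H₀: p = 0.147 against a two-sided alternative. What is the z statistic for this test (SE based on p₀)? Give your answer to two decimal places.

p̂ = 118/736 ≈ 0.1603.
Standard error under H₀: √(0.147×0.853/736) = 0.0131.
z = (0.1603 − 0.147)/0.0131 = 0.0133/0.0131 = 1.02.
Two-sided p-value ≈ 2·Φ(−1.021) = 0.3073.

z = 1.02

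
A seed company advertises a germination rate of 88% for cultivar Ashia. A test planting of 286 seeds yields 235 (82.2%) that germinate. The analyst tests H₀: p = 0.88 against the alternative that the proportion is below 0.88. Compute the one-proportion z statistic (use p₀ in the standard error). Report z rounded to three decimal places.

z = -3.035

p̂ = 235/286 ≈ 0.821678.
Under H₀, SE = √(0.88·0.12/286) = √(0.000369231) = 0.019215.
z = (0.821678 − 0.88)/0.019215 = -0.058322/0.019215 = -3.035.
p-value = P(Z < -3.035) ≈ 0.0012.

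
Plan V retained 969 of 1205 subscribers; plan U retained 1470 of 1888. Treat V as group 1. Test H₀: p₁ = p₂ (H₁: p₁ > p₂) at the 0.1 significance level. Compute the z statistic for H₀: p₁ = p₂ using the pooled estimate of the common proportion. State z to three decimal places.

p̂₁ = 969/1205 = 0.80415, p̂₂ = 1470/1888 = 0.77860.
Pooled p̂ = (969+1470)/(1205+1888) = 2439/3093 = 0.78855.
SE = √(0.166736 × 0.00135954) = 0.01506.
z = (0.80415 − 0.77860)/0.01506 = 0.02555/0.01506 = 1.697.
p-value = P(Z > 1.697) ≈ 0.0449. With α = 0.1, reject H₀.

z = 1.697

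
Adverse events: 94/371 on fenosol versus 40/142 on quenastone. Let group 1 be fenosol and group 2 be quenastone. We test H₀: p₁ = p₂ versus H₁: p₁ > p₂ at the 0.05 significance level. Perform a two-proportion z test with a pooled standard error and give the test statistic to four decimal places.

p̂₁ = 94/371 ≈ 0.253369, p̂₂ = 40/142 ≈ 0.281690.
Pooled p̂ = (94+40)/(371+142) = 134/513 = 0.261209.
SE = √(p̂(1−p̂)(1/n₁+1/n₂)) = √(0.261209·0.738791·0.00973767) = √(0.00187916) = 0.043349.
z = (0.253369 − 0.281690)/0.043349 = -0.028321/0.043349 = -0.6533.
p-value = P(Z > -0.653) ≈ 0.7432; since p > α = 0.05, fail to reject H₀.

z = -0.6533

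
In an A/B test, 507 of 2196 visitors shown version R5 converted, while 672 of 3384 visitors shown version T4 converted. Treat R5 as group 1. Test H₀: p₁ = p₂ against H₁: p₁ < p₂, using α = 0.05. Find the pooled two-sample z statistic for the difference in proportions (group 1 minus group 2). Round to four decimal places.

z = 2.8868

p̂₁ = 507/2196 ≈ 0.230874, p̂₂ = 672/3384 ≈ 0.198582.
Pooled p̂ = (507+672)/(2196+3384) = 1179/5580 = 0.211290.
SE = √(p̂(1−p̂)(1/n₁+1/n₂)) = √(0.211290·0.788710·0.000750882) = √(0.000125132) = 0.011186.
z = (0.230874 − 0.198582)/0.011186 = 0.032292/0.011186 = 2.8868.
p-value = P(Z < 2.887) ≈ 0.9981; since p > α = 0.05, fail to reject H₀.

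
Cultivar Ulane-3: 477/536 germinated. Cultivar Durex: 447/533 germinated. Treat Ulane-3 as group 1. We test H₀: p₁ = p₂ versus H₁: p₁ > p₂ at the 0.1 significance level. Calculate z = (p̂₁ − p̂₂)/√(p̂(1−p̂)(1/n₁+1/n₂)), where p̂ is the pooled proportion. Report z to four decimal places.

p̂₁ = 477/536 ≈ 0.889925, p̂₂ = 447/533 ≈ 0.838649.
Pooled p̂ = (477+447)/(536+533) = 924/1069 = 0.864359.
SE = √(0.117242 × 0.00374184) = 0.020945.
z = (0.889925 − 0.838649)/0.020945 = 0.051276/0.020945 = 2.4481.
p-value = P(Z > 2.448) ≈ 0.0072, so at α = 0.1 we reject H₀.

z = 2.4481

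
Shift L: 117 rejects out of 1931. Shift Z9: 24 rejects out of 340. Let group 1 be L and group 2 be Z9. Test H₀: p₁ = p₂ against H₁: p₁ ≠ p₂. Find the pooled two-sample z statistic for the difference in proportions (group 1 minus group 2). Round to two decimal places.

z = -0.70

p̂₁ = 117/1931 ≈ 0.0606, p̂₂ = 24/340 ≈ 0.0706.
Pooled p̂ = (117+24)/(1931+340) = 141/2271 = 0.0621.
SE = √(0.0582324 × 0.00345904) = 0.0142.
z = (0.0606 − 0.0706)/0.0142 = -0.0100/0.0142 = -0.70.
p-value = 2·P(Z > 0.704) ≈ 0.4812.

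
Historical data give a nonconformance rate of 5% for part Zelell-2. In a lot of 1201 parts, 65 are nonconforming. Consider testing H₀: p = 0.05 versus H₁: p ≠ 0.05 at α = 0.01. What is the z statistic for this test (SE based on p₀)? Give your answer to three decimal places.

z = 0.655

p̂ = 65/1201 = 0.05412.
Standard error under H₀: √(0.05×0.95/1201) = 0.00629.
z = (0.05412 − 0.05)/0.00629 = 0.00412/0.00629 = 0.655.
Two-sided p-value ≈ 2·Φ(−0.655) = 0.5122; since p > α = 0.01, fail to reject H₀.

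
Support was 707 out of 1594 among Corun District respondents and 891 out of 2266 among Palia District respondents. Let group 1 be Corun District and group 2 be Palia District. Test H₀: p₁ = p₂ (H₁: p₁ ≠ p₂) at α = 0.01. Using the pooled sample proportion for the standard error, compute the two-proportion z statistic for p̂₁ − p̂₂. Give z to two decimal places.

z = 3.13

p̂₁ = 707/1594 ≈ 0.44354, p̂₂ = 891/2266 ≈ 0.39320.
Pooled p̂ = (707+891)/(1594+2266) = 1598/3860 = 0.41399.
SE = √(0.242602 × 0.00106866) = 0.01610.
z = (0.44354 − 0.39320)/0.01610 = 0.05034/0.01610 = 3.13.
p-value = 2·P(Z > 3.126) ≈ 0.0018; since p < α = 0.01, reject H₀.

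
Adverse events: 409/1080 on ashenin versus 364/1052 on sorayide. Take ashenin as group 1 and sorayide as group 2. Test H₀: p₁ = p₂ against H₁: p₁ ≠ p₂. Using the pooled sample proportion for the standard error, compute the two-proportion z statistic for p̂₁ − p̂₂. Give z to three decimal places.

z = 1.570

p̂₁ = 409/1080 = 0.378704, p̂₂ = 364/1052 = 0.346008.
Pooled p̂ = (409+364)/(1080+1052) = 773/2132 = 0.362570.
SE = √(p̂(1−p̂)(1/n₁+1/n₂)) = √(0.362570·0.637430·0.0018765) = √(0.000433683) = 0.020825.
z = (0.378704 − 0.346008)/0.020825 = 0.032696/0.020825 = 1.570.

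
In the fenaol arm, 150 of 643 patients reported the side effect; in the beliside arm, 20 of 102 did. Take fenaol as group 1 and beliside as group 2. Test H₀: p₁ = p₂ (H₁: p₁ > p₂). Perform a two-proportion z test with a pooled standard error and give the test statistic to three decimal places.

p̂₁ = 150/643 = 0.23328, p̂₂ = 20/102 = 0.19608.
Pooled p̂ = (150+20)/(643+102) = 170/745 = 0.22819.
SE = √(p̂(1−p̂)(1/n₁+1/n₂)) = √(0.22819·0.77181·0.0113591) = √(0.00200055) = 0.04473.
z = (0.23328 − 0.19608)/0.04473 = 0.03720/0.04473 = 0.832.
p-value = P(Z > 0.832) ≈ 0.2028.

z = 0.832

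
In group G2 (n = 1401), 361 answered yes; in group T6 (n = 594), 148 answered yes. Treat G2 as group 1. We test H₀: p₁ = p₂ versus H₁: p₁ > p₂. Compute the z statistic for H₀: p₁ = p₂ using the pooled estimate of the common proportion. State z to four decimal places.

p̂₁ = 361/1401 ≈ 0.257673, p̂₂ = 148/594 ≈ 0.249158.
Pooled p̂ = (361+148)/(1401+594) = 509/1995 = 0.255138.
SE = √(p̂(1−p̂)(1/n₁+1/n₂)) = √(0.255138·0.744862·0.00239728) = √(0.000455585) = 0.021344.
z = (0.257673 − 0.249158)/0.021344 = 0.008515/0.021344 = 0.3989.

z = 0.3989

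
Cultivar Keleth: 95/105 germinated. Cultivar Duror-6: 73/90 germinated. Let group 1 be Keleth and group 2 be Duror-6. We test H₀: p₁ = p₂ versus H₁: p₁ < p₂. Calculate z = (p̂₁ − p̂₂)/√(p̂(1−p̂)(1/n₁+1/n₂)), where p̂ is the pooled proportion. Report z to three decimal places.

z = 1.888

p̂₁ = 95/105 = 0.90476, p̂₂ = 73/90 = 0.81111.
Pooled p̂ = (95+73)/(105+90) = 168/195 = 0.86154.
SE = √(p̂(1−p̂)(1/n₁+1/n₂)) = √(0.86154·0.13846·0.0206349) = √(0.00246154) = 0.04961.
z = (0.90476 − 0.81111)/0.04961 = 0.09365/0.04961 = 1.888.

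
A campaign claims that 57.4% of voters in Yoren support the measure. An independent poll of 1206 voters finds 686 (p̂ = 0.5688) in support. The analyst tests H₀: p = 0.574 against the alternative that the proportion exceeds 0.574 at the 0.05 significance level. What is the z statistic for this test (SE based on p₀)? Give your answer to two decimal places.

z = -0.36

p̂ = 686/1206 ≈ 0.56882.
Under H₀, SE = √(0.574·0.426/1206) = √(0.000202756) = 0.01424.
z = (0.56882 − 0.574)/0.01424 = -0.00518/0.01424 = -0.36.
p-value = P(Z > -0.364) ≈ 0.6419; since p > α = 0.05, fail to reject H₀.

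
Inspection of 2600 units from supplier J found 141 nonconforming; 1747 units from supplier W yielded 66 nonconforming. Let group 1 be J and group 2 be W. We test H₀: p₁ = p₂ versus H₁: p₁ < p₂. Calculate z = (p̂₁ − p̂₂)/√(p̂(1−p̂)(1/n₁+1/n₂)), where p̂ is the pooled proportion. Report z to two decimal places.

z = 2.50

p̂₁ = 141/2600 = 0.05423, p̂₂ = 66/1747 = 0.03778.
Pooled p̂ = (141+66)/(2600+1747) = 207/4347 = 0.04762.
SE = √(p̂(1−p̂)(1/n₁+1/n₂)) = √(0.04762·0.95238·0.000957025) = √(4.34025e-05) = 0.00659.
z = (0.05423 − 0.03778)/0.00659 = 0.01645/0.00659 = 2.50.
p-value = P(Z < 2.497) ≈ 0.9937.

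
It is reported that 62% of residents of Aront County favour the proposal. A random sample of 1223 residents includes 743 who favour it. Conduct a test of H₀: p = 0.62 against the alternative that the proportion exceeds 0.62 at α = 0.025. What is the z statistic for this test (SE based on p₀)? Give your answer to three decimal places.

p̂ = 743/1223 = 0.60752.
Standard error under H₀: √(0.62×0.38/1223) = 0.01388.
z = (0.60752 − 0.62)/0.01388 = -0.01248/0.01388 = -0.899.
p-value = P(Z > -0.899) ≈ 0.8157; since p > α = 0.025, fail to reject H₀.

z = -0.899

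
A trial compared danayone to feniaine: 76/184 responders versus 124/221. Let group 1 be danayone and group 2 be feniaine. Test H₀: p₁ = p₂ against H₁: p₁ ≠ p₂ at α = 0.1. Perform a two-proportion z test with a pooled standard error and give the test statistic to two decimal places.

p̂₁ = 76/184 ≈ 0.4130, p̂₂ = 124/221 ≈ 0.5611.
Pooled p̂ = (76+124)/(184+221) = 200/405 = 0.4938.
SE = √(0.249962 × 0.00995967) = 0.0499.
z = (0.4130 − 0.5611)/0.0499 = -0.1481/0.0499 = -2.97.
p-value = 2·P(Z > 2.967) ≈ 0.0030. With α = 0.1, reject H₀.

z = -2.97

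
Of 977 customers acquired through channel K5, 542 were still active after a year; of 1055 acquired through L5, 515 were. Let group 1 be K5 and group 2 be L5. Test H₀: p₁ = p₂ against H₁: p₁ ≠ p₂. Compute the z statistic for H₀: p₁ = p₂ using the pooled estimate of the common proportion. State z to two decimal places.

z = 3.00

p̂₁ = 542/977 = 0.5548, p̂₂ = 515/1055 = 0.4882.
Pooled p̂ = (542+515)/(977+1055) = 1057/2032 = 0.5202.
SE = √(0.249593 × 0.00197141) = 0.0222.
z = (0.5548 − 0.4882)/0.0222 = 0.0666/0.0222 = 3.00.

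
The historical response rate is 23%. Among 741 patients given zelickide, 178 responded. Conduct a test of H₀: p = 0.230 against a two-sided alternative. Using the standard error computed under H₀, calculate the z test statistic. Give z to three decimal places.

p̂ = 178/741 ≈ 0.24022.
SE = √(p₀(1−p₀)/n) = √(0.1771/741) = 0.01546.
z = (0.24022 − 0.23)/0.01546 = 0.01022/0.01546 = 0.661.

z = 0.661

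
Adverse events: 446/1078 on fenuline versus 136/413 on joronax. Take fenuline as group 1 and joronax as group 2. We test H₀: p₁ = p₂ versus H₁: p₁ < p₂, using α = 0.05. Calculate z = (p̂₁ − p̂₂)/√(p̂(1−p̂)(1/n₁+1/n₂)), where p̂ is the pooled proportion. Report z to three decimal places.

p̂₁ = 446/1078 ≈ 0.41373, p̂₂ = 136/413 ≈ 0.32930.
Pooled p̂ = (446+136)/(1078+413) = 582/1491 = 0.39034.
SE = √(p̂(1−p̂)(1/n₁+1/n₂)) = √(0.39034·0.60966·0.00334895) = √(0.000796967) = 0.02823.
z = (0.41373 − 0.32930)/0.02823 = 0.08443/0.02823 = 2.991.
p-value = P(Z < 2.991) ≈ 0.9986; since p > α = 0.05, fail to reject H₀.

z = 2.991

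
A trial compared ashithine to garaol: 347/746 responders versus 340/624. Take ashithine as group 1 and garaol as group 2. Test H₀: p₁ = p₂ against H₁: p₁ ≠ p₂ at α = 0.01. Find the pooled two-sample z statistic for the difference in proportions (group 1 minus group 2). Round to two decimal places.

p̂₁ = 347/746 = 0.4651, p̂₂ = 340/624 = 0.5449.
Pooled p̂ = (347+340)/(746+624) = 687/1370 = 0.5015.
SE = √(p̂(1−p̂)(1/n₁+1/n₂)) = √(0.5015·0.4985·0.00294305) = √(0.000735755) = 0.0271.
z = (0.4651 − 0.5449)/0.0271 = -0.0798/0.0271 = -2.94.
p-value = 2·P(Z > 2.939) ≈ 0.0033; since p < α = 0.01, reject H₀.

z = -2.94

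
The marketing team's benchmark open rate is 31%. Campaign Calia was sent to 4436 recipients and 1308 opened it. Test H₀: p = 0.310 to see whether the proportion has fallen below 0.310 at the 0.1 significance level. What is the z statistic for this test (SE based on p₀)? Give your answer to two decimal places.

p̂ = 1308/4436 = 0.29486.
SE = √(p₀(1−p₀)/n) = √(0.2139/4436) = 0.00694.
z = (0.29486 − 0.31)/0.00694 = -0.01514/0.00694 = -2.18.
p-value = P(Z < -2.180) ≈ 0.0146; since p < α = 0.1, reject H₀.

z = -2.18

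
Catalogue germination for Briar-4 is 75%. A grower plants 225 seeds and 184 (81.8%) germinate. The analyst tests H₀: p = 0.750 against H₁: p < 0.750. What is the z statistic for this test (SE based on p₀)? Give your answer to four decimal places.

z = 2.3479

p̂ = 184/225 = 0.817778.
Under H₀, SE = √(0.75·0.25/225) = √(0.000833333) = 0.028868.
z = (0.817778 − 0.75)/0.028868 = 0.067778/0.028868 = 2.3479.
p-value = P(Z < 2.348) ≈ 0.9906.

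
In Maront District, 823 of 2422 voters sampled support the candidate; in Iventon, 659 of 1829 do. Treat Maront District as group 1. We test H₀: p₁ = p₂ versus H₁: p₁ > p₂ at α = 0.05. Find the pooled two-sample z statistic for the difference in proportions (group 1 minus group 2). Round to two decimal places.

p̂₁ = 823/2422 ≈ 0.3398, p̂₂ = 659/1829 ≈ 0.3603.
Pooled p̂ = (823+659)/(2422+1829) = 1482/4251 = 0.3486.
SE = √(p̂(1−p̂)(1/n₁+1/n₂)) = √(0.3486·0.6514·0.000959629) = √(0.000217918) = 0.0148.
z = (0.3398 − 0.3603)/0.0148 = -0.0205/0.0148 = -1.39.
p-value = P(Z > -1.389) ≈ 0.9176; since p > α = 0.05, fail to reject H₀.

z = -1.39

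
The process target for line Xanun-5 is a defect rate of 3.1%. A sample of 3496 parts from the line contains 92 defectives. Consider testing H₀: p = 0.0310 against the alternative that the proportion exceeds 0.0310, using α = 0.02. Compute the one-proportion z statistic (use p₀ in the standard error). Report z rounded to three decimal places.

p̂ = 92/3496 = 0.026316.
SE = √(p₀(1−p₀)/n) = √(0.030039/3496) = 0.002931.
z = (0.026316 − 0.031)/0.002931 = -0.004684/0.002931 = -1.598.
p-value = P(Z > -1.598) ≈ 0.9450; since p > α = 0.02, fail to reject H₀.

z = -1.598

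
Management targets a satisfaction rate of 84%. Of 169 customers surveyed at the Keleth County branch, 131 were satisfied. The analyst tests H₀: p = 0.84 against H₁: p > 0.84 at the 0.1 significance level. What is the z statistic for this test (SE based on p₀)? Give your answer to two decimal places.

z = -2.30

p̂ = 131/169 = 0.7751.
SE = √(p₀(1−p₀)/n) = √(0.1344/169) = 0.0282.
z = (0.7751 − 0.84)/0.0282 = -0.0649/0.0282 = -2.30.
p-value = P(Z > -2.300) ≈ 0.9893, so at α = 0.1 we fail to reject H₀.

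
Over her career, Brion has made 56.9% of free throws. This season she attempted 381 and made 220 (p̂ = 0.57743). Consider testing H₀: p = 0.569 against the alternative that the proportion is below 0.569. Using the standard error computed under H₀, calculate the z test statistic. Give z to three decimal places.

z = 0.332

p̂ = 220/381 = 0.57743.
SE = √(p₀(1−p₀)/n) = √(0.24524/381) = 0.02537.
z = (0.57743 − 0.569)/0.02537 = 0.00843/0.02537 = 0.332.
p-value = P(Z < 0.332) ≈ 0.6301.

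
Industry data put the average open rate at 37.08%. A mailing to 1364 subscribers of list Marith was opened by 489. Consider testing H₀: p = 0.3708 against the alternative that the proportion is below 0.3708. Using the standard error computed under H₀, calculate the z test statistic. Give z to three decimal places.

p̂ = 489/1364 = 0.35850.
Under H₀, SE = √(0.3708·0.6292/1364) = √(0.000171046) = 0.01308.
z = (0.35850 − 0.3708)/0.01308 = -0.01230/0.01308 = -0.940.

z = -0.940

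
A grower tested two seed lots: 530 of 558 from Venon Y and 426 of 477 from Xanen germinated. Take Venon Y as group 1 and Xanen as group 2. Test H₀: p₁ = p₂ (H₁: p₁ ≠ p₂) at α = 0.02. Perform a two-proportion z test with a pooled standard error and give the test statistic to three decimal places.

z = 3.427

p̂₁ = 530/558 = 0.949821, p̂₂ = 426/477 = 0.893082.
Pooled p̂ = (530+426)/(558+477) = 956/1035 = 0.923671.
SE = √(p̂(1−p̂)(1/n₁+1/n₂)) = √(0.923671·0.076329·0.00388855) = √(0.000274152) = 0.016558.
z = (0.949821 − 0.893082)/0.016558 = 0.056739/0.016558 = 3.427.
Two-sided p-value ≈ 2·Φ(−3.427) = 0.0006. With α = 0.02, reject H₀.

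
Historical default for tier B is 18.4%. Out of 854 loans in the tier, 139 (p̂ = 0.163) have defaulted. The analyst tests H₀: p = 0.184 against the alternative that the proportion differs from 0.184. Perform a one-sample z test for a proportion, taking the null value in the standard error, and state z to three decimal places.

z = -1.602

p̂ = 139/854 = 0.16276.
SE = √(p₀(1−p₀)/n) = √(0.15014/854) = 0.01326.
z = (0.16276 − 0.184)/0.01326 = -0.02124/0.01326 = -1.602.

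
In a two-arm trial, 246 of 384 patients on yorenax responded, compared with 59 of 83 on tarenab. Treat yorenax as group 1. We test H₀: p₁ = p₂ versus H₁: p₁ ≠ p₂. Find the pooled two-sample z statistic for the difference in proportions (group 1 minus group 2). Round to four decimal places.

p̂₁ = 246/384 = 0.640625, p̂₂ = 59/83 = 0.710843.
Pooled p̂ = (246+59)/(384+83) = 305/467 = 0.653105.
SE = √(p̂(1−p̂)(1/n₁+1/n₂)) = √(0.653105·0.346895·0.0146524) = √(0.00331962) = 0.057616.
z = (0.640625 − 0.710843)/0.057616 = -0.070218/0.057616 = -1.2187.
Two-sided p-value ≈ 2·Φ(−1.219) = 0.2229.

z = -1.2187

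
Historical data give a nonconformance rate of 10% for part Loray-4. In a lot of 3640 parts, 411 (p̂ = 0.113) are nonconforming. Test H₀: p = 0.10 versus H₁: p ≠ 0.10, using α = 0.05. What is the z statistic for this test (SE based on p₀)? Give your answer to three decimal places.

p̂ = 411/3640 ≈ 0.112912.
Under H₀, SE = √(0.1·0.9/3640) = √(2.47253e-05) = 0.004972.
z = (0.112912 − 0.1)/0.004972 = 0.012912/0.004972 = 2.597.
p-value = 2·P(Z > 2.597) ≈ 0.0094; since p < α = 0.05, reject H₀.

z = 2.597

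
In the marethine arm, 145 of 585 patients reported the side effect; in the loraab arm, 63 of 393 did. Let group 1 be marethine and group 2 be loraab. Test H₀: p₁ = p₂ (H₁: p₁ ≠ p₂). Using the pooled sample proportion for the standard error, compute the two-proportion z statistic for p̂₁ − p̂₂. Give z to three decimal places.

z = 3.281

p̂₁ = 145/585 ≈ 0.247863, p̂₂ = 63/393 ≈ 0.160305.
Pooled p̂ = (145+63)/(585+393) = 208/978 = 0.212679.
SE = √(0.167447 × 0.00425393) = 0.026689.
z = (0.247863 − 0.160305)/0.026689 = 0.087558/0.026689 = 3.281.
p-value = 2·P(Z > 3.281) ≈ 0.0010.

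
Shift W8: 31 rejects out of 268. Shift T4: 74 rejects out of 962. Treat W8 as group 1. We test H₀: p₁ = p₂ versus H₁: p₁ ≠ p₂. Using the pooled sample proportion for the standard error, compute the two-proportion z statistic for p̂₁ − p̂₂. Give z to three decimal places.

p̂₁ = 31/268 = 0.11567, p̂₂ = 74/962 = 0.07692.
Pooled p̂ = (31+74)/(268+962) = 105/1230 = 0.08537.
SE = √(0.0780785 × 0.00477084) = 0.01930.
z = (0.11567 − 0.07692)/0.01930 = 0.03875/0.01930 = 2.008.
p-value = 2·P(Z > 2.008) ≈ 0.0447.

z = 2.008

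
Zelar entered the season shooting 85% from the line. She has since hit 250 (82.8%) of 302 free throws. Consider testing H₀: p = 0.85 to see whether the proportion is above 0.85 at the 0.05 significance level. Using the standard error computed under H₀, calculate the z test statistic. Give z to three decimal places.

p̂ = 250/302 ≈ 0.82781.
SE = √(p₀(1−p₀)/n) = √(0.1275/302) = 0.02055.
z = (0.82781 − 0.85)/0.02055 = -0.02219/0.02055 = -1.080.
p-value = P(Z > -1.080) ≈ 0.8599; since p > α = 0.05, fail to reject H₀.

z = -1.080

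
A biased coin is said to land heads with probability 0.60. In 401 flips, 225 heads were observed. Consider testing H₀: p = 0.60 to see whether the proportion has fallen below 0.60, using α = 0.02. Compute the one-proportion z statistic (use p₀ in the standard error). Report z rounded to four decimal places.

p̂ = 225/401 = 0.561097.
SE = √(p₀(1−p₀)/n) = √(0.24/401) = 0.024464.
z = (0.561097 − 0.6)/0.024464 = -0.038903/0.024464 = -1.5902.
p-value = P(Z < -1.590) ≈ 0.0559. With α = 0.02, fail to reject H₀.

z = -1.5902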